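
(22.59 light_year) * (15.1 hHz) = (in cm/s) 3.227e+22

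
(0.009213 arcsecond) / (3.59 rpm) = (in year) 3.767e-15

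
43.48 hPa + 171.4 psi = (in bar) 11.86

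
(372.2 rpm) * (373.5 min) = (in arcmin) 3.003e+09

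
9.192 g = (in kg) 0.009192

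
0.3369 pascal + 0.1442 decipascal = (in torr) 0.002635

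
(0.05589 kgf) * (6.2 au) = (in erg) 5.084e+18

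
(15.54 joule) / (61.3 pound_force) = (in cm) 5.699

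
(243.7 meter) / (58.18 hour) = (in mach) 3.417e-06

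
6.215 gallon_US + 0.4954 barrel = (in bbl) 0.6434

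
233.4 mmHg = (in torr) 233.4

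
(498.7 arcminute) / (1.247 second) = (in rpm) 1.111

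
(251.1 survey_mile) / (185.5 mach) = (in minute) 0.1066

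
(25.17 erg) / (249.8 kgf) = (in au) 6.868e-21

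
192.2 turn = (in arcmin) 4.152e+06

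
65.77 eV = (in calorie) 2.519e-18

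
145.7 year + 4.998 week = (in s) 4.598e+09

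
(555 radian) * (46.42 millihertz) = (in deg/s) 1476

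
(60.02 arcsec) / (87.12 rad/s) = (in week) 5.523e-12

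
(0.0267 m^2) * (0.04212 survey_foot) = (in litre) 0.3428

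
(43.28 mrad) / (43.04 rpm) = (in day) 1.111e-07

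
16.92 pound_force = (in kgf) 7.675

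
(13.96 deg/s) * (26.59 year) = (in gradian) 1.301e+10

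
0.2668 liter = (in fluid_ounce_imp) 9.39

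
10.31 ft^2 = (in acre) 0.0002367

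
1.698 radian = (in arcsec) 3.502e+05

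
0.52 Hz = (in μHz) 5.2e+05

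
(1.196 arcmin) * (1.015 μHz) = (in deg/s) 2.023e-08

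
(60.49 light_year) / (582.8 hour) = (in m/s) 2.728e+11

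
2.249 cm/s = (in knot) 0.04372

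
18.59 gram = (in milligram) 1.859e+04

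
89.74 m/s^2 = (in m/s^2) 89.74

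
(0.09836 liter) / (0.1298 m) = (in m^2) 0.0007578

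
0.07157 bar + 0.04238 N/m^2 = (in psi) 1.038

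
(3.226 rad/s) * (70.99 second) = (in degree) 1.312e+04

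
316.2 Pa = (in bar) 0.003162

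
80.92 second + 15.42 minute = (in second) 1006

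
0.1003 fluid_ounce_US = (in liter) 0.002966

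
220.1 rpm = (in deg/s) 1321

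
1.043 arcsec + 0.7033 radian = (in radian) 0.7033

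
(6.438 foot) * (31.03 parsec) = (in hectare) 1.879e+14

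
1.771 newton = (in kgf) 0.1806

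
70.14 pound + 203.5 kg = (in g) 2.353e+05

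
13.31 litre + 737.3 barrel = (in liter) 1.172e+05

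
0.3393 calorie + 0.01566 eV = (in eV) 8.861e+18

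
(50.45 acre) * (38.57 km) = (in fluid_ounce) 2.663e+14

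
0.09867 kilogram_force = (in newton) 0.9676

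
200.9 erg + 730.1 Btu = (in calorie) 1.841e+05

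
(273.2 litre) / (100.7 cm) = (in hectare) 2.713e-05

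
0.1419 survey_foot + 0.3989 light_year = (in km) 3.774e+12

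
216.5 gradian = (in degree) 194.9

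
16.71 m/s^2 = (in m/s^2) 16.71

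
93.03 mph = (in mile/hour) 93.03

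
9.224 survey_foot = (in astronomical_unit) 1.879e-11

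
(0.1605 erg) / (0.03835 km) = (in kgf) 4.268e-11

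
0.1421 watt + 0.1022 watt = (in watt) 0.2443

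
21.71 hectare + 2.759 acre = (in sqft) 2.457e+06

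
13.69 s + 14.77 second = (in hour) 0.007906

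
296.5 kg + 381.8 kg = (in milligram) 6.783e+08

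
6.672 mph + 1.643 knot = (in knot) 7.441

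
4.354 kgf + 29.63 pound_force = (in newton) 174.5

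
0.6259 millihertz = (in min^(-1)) 0.03755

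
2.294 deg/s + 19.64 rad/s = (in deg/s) 1128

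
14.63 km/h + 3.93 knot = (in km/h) 21.91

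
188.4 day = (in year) 0.5162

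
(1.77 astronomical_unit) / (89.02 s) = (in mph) 6.654e+09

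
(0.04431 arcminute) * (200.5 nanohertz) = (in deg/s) 1.481e-10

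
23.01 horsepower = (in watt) 1.716e+04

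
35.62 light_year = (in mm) 3.37e+20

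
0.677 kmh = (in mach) 0.0005523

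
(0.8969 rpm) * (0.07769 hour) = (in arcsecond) 5.418e+06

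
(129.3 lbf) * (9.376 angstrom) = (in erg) 5.393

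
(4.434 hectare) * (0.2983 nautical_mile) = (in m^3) 2.45e+07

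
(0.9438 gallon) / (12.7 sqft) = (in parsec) 9.813e-20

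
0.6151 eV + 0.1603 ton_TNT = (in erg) 6.707e+15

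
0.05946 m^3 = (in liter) 59.46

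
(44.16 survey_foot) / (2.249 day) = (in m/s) 6.927e-05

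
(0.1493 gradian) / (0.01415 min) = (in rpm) 0.02638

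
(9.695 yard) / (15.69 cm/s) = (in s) 56.5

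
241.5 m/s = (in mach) 0.7093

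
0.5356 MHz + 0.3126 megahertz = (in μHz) 8.482e+11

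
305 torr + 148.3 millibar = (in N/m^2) 5.549e+04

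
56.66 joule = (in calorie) 13.54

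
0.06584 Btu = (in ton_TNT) 1.66e-08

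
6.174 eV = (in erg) 9.892e-12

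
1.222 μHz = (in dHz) 1.222e-05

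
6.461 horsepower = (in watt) 4818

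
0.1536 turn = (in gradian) 61.44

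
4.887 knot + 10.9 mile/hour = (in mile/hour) 16.52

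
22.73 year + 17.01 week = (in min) 1.212e+07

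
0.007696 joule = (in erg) 7.696e+04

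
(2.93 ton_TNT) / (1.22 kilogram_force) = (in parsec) 3.321e-08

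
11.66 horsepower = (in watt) 8695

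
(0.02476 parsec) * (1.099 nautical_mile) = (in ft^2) 1.674e+19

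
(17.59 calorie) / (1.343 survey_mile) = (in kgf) 0.003472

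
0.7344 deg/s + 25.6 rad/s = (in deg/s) 1468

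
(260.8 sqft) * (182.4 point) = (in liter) 1559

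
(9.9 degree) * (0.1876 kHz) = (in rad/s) 32.41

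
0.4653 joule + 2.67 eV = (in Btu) 0.000441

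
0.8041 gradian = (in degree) 0.7237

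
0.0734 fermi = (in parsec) 2.379e-33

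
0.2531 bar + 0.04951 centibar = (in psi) 3.678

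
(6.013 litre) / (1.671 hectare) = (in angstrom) 3598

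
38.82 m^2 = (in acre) 0.009593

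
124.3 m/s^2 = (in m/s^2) 124.3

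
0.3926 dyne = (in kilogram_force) 4.003e-07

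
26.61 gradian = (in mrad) 418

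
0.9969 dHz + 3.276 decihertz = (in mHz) 427.3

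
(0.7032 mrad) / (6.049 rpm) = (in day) 1.285e-08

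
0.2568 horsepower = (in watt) 191.5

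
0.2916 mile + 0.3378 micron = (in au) 3.137e-09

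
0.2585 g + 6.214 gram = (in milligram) 6473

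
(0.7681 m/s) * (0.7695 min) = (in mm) 3.546e+04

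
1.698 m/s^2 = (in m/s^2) 1.698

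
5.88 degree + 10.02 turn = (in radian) 63.06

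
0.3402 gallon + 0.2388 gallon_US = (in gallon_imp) 0.4821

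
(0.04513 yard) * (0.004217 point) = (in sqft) 6.608e-07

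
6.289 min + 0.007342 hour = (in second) 403.8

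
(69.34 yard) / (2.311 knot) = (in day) 0.0006173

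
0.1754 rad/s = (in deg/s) 10.05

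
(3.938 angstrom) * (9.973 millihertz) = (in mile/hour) 8.785e-12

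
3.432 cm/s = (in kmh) 0.1236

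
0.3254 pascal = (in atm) 3.211e-06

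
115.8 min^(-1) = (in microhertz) 1.93e+06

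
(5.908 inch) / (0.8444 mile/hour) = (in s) 0.3975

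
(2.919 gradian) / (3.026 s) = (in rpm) 0.1447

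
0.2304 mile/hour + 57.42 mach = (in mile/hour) 4.374e+04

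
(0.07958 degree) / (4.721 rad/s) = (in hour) 8.172e-08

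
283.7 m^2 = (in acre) 0.0701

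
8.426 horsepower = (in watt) 6283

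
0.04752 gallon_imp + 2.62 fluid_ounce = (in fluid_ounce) 9.925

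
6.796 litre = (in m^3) 0.006796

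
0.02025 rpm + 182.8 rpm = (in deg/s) 1097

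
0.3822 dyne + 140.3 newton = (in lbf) 31.54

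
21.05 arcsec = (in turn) 1.624e-05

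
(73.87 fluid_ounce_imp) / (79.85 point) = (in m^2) 0.07451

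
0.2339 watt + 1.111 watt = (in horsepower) 0.001804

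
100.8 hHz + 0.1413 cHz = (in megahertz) 0.01008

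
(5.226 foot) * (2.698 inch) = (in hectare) 1.092e-05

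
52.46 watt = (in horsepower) 0.07035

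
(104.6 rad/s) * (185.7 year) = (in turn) 9.749e+10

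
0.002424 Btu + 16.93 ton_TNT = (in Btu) 6.714e+07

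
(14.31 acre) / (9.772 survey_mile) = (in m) 3.682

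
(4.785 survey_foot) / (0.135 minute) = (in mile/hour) 0.4028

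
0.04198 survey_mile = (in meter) 67.56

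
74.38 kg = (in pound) 164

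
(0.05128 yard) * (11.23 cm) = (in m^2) 0.005266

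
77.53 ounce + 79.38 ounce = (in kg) 4.448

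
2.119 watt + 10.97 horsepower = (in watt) 8182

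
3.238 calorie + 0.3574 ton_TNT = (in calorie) 3.574e+08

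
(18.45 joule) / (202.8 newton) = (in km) 9.098e-05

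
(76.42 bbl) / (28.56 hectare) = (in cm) 0.004254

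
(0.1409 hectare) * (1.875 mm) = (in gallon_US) 697.9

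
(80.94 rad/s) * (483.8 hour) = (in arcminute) 4.846e+11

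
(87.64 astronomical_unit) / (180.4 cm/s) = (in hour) 2.019e+09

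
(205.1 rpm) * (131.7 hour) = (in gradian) 6.483e+08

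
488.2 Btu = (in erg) 5.151e+12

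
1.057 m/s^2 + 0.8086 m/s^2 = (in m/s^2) 1.866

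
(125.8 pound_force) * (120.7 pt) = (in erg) 2.383e+08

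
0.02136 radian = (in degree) 1.224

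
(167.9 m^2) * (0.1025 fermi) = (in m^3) 1.721e-14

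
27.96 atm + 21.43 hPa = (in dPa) 2.835e+07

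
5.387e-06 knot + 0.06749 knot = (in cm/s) 3.472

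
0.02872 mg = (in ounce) 1.013e-06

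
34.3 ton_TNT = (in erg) 1.435e+18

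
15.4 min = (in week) 0.001528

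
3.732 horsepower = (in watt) 2783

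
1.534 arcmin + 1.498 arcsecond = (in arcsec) 93.54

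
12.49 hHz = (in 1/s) 1249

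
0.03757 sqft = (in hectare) 3.49e-07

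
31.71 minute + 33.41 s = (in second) 1936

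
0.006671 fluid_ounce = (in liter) 0.0001973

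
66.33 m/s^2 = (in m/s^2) 66.33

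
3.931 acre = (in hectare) 1.591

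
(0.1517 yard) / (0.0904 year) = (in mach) 1.429e-10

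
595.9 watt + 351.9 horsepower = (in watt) 2.63e+05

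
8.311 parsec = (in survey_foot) 8.414e+17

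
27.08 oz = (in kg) 0.7677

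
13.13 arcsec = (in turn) 1.013e-05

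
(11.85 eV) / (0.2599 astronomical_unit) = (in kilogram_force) 4.979e-30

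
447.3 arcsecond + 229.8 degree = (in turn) 0.6387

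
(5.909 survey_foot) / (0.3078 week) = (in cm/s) 0.0009675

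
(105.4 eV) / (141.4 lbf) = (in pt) 7.611e-17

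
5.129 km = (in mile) 3.187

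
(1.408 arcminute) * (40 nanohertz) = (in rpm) 1.564e-10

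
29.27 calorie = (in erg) 1.225e+09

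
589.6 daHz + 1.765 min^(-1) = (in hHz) 58.96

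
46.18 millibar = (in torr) 34.64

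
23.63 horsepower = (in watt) 1.762e+04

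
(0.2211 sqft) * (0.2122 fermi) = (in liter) 4.359e-15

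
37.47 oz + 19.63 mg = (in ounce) 37.47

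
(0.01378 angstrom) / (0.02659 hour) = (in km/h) 5.182e-14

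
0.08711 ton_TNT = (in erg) 3.645e+15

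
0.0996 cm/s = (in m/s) 0.000996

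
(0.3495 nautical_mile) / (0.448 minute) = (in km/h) 86.69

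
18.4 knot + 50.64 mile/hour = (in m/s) 32.1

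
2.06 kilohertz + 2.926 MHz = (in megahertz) 2.928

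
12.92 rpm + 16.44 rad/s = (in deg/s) 1019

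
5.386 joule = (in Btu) 0.005105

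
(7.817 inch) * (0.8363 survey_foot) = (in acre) 1.251e-05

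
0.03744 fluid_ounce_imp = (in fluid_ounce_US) 0.03597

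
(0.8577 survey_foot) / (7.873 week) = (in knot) 1.067e-07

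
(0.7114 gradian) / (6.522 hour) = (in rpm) 4.545e-06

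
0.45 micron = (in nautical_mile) 2.43e-10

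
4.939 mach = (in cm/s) 1.682e+05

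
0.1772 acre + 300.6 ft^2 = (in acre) 0.1841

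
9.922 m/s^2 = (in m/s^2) 9.922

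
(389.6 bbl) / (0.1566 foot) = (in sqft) 1.397e+04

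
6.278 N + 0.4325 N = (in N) 6.71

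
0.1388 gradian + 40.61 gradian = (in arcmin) 2200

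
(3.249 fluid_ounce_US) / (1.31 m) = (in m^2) 7.335e-05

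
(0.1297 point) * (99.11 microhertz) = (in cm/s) 4.535e-07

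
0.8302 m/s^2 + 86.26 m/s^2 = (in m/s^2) 87.09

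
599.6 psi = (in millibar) 4.134e+04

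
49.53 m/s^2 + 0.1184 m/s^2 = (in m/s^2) 49.65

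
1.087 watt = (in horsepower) 0.001458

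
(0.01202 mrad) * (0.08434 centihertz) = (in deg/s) 5.808e-07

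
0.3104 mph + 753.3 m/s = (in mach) 2.213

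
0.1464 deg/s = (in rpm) 0.0244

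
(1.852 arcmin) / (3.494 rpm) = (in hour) 4.09e-07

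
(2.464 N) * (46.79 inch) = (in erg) 2.928e+07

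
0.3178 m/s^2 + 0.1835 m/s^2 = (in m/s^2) 0.5013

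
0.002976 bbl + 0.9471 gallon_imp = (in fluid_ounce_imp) 168.2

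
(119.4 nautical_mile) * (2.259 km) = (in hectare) 4.995e+04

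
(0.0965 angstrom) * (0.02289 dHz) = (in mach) 6.487e-17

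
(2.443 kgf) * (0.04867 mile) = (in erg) 1.877e+10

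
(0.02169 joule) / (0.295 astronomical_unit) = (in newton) 4.915e-13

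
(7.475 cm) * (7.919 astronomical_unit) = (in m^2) 8.855e+10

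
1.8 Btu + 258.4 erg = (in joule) 1899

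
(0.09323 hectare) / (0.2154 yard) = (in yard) 5177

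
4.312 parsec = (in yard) 1.455e+17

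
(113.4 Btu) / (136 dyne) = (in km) 8.797e+04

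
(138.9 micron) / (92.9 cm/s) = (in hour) 4.153e-08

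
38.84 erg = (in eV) 2.424e+13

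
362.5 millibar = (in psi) 5.258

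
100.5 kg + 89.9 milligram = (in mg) 1.005e+08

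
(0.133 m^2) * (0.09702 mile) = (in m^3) 20.77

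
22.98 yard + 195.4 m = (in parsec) 7.013e-15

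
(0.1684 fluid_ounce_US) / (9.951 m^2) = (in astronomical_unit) 3.345e-18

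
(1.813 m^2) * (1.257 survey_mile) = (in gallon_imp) 8.068e+05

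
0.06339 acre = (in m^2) 256.5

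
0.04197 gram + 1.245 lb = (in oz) 19.92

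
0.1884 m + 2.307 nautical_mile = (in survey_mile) 2.655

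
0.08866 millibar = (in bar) 8.866e-05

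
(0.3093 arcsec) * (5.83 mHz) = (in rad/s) 8.742e-09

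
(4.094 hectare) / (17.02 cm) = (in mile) 149.5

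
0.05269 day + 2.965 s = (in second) 4555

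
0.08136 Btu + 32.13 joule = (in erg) 1.18e+09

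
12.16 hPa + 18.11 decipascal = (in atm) 0.01202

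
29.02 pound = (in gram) 1.316e+04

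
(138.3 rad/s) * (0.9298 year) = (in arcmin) 1.394e+13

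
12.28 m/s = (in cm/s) 1228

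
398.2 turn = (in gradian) 1.593e+05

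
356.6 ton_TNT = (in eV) 9.312e+30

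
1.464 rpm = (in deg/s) 8.784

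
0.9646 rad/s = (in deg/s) 55.27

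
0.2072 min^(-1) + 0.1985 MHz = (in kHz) 198.5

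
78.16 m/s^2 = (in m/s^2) 78.16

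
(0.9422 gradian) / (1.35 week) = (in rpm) 1.731e-07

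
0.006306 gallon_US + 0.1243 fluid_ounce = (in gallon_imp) 0.006059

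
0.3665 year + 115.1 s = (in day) 133.8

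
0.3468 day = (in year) 0.0009501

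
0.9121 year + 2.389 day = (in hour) 8047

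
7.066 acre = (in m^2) 2.86e+04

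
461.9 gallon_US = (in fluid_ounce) 5.912e+04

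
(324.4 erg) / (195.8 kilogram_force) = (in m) 1.689e-08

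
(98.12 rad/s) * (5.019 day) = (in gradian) 2.709e+09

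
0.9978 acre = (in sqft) 4.346e+04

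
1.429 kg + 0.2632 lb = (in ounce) 54.62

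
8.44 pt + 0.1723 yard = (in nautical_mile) 8.668e-05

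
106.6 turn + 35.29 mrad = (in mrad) 6.698e+05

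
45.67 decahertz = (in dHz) 4567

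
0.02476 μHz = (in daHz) 2.476e-09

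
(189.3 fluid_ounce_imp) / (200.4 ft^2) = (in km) 2.889e-07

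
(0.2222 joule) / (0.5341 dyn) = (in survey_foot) 1.365e+05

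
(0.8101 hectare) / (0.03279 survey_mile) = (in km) 0.1535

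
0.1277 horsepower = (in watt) 95.23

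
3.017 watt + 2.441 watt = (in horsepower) 0.007319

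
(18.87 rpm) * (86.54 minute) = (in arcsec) 2.116e+09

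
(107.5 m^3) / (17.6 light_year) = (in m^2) 6.456e-16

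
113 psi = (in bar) 7.791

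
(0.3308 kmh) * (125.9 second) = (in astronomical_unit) 7.733e-11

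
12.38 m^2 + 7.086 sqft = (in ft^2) 140.3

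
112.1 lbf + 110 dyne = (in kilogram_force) 50.85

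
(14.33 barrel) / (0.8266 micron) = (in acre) 681.1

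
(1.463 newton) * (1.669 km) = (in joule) 2442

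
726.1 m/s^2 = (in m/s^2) 726.1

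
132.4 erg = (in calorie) 3.164e-06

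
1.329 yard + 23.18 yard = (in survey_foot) 73.53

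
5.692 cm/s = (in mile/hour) 0.1273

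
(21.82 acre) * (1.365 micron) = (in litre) 120.5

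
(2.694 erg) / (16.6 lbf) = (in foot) 1.197e-08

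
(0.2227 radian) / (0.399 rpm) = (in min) 0.08883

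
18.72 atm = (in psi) 275.1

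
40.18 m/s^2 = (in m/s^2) 40.18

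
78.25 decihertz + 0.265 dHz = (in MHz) 7.852e-06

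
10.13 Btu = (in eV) 6.671e+22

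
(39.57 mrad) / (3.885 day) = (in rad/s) 1.179e-07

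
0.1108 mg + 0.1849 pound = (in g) 83.87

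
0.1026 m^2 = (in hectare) 1.026e-05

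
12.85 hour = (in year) 0.001467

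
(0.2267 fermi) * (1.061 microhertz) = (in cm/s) 2.405e-20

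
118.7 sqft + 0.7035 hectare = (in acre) 1.741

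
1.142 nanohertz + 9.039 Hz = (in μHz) 9.039e+06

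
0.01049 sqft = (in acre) 2.408e-07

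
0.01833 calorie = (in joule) 0.07669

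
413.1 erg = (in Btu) 3.915e-08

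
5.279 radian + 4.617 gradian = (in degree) 306.6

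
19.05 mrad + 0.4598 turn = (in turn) 0.4628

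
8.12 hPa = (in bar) 0.00812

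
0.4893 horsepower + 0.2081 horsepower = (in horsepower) 0.6974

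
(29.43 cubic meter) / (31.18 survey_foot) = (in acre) 0.0007652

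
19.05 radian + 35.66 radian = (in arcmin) 1.881e+05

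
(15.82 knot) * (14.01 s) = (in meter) 114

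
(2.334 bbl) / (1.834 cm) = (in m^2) 20.23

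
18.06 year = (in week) 941.7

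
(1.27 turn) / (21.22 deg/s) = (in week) 3.562e-05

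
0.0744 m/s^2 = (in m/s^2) 0.0744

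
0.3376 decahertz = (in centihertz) 337.6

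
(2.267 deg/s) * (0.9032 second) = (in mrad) 35.74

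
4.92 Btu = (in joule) 5191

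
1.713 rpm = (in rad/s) 0.1794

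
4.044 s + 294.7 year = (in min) 1.549e+08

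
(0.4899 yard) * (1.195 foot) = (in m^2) 0.1632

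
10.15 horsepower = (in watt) 7569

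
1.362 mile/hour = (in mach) 0.001788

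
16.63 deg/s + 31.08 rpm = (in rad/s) 3.545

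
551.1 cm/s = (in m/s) 5.511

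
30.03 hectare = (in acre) 74.21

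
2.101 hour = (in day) 0.08754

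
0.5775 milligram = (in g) 0.0005775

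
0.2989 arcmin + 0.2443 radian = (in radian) 0.2444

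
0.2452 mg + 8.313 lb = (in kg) 3.771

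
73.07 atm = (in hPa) 7.404e+04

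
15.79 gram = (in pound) 0.03481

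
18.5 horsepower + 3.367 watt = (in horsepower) 18.5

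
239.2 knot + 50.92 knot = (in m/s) 149.3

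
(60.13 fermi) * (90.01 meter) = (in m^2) 5.412e-12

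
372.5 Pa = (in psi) 0.05403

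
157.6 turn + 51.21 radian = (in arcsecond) 2.148e+08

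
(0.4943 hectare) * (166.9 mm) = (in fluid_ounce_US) 2.79e+07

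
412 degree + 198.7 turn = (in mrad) 1.256e+06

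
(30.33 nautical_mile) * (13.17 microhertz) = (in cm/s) 73.98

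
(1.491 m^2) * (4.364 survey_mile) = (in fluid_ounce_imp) 3.685e+08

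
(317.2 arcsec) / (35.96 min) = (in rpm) 6.806e-06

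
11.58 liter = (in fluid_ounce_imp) 407.6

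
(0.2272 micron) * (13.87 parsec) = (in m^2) 9.724e+10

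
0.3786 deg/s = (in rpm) 0.0631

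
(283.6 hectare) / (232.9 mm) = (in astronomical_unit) 8.14e-05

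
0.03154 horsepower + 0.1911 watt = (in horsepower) 0.0318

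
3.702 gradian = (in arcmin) 199.9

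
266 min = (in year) 0.0005061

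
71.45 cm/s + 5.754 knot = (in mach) 0.01079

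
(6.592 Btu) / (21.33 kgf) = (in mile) 0.02066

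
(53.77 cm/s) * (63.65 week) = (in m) 2.07e+07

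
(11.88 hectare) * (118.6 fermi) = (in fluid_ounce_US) 0.0004764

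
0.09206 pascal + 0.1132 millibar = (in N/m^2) 11.41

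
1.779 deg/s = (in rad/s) 0.03105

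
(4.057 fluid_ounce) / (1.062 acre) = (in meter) 2.792e-08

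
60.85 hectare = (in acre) 150.4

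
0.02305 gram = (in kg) 2.305e-05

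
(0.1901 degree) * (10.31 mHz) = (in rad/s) 3.421e-05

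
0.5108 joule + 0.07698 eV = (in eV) 3.188e+18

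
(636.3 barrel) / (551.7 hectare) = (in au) 1.226e-16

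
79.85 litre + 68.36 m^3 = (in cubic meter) 68.44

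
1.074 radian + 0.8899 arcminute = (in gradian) 68.39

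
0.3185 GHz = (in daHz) 3.185e+07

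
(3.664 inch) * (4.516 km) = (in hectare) 0.04203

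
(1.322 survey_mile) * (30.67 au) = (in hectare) 9.762e+11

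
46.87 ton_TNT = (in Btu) 1.859e+08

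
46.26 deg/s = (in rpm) 7.71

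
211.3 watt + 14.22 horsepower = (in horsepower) 14.5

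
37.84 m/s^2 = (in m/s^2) 37.84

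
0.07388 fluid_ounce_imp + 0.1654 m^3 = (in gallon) 43.69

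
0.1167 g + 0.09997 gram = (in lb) 0.0004777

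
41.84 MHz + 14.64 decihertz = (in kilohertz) 4.184e+04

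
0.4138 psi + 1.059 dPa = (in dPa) 2.853e+04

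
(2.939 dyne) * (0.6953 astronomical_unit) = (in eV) 1.908e+25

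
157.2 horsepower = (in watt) 1.172e+05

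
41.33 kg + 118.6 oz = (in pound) 98.53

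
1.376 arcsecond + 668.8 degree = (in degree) 668.8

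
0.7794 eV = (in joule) 1.249e-19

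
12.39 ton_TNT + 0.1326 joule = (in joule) 5.184e+10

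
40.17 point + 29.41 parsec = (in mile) 5.639e+14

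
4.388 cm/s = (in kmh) 0.158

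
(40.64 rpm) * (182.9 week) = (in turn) 7.493e+07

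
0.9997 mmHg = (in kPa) 0.1333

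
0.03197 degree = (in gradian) 0.03552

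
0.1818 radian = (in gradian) 11.57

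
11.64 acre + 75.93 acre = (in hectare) 35.44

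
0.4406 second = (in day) 5.1e-06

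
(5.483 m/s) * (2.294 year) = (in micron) 3.967e+14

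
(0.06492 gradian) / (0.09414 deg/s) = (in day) 7.183e-06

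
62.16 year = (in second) 1.96e+09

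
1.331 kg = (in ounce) 46.95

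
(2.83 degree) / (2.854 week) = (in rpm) 2.733e-07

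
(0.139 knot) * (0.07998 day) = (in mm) 4.941e+05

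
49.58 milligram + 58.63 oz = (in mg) 1.662e+06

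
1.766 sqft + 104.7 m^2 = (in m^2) 104.9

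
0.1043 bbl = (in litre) 16.58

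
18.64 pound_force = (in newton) 82.91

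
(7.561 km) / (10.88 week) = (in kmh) 0.004137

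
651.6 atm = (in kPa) 6.602e+04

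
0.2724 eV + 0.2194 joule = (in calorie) 0.05244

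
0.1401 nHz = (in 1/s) 1.401e-10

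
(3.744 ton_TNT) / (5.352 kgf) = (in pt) 8.46e+11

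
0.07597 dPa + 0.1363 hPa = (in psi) 0.001978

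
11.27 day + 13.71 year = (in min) 7.222e+06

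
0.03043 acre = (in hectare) 0.01231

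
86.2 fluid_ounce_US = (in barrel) 0.01603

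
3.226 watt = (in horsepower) 0.004326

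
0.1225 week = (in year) 0.002349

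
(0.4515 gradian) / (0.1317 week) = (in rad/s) 8.904e-08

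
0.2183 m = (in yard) 0.2387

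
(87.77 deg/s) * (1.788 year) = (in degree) 4.949e+09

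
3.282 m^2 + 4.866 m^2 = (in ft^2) 87.7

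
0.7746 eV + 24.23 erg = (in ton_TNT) 5.791e-16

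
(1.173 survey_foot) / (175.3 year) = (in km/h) 2.328e-10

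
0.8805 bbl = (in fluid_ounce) 4734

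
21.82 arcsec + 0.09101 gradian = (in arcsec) 316.7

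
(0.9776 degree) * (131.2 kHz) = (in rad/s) 2239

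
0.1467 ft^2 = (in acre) 3.368e-06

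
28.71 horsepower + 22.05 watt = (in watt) 2.143e+04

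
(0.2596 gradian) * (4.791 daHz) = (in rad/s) 0.1954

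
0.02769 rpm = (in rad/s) 0.0029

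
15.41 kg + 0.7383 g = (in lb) 33.97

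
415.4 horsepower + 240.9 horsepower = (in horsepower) 656.3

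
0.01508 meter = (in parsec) 4.887e-19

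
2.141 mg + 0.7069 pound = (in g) 320.6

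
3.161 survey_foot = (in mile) 0.0005987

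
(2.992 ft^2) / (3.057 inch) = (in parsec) 1.16e-16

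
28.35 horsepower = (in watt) 2.114e+04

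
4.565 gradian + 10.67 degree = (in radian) 0.2579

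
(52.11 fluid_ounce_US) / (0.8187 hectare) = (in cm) 1.882e-05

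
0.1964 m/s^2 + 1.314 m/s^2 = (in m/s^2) 1.51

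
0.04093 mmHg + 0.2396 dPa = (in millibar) 0.05481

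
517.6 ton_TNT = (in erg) 2.166e+19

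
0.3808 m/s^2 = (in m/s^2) 0.3808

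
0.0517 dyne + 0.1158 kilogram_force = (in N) 1.136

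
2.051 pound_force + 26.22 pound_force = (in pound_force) 28.27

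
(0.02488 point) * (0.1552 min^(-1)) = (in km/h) 8.173e-08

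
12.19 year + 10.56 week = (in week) 646.2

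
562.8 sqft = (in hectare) 0.005229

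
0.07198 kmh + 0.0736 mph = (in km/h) 0.1904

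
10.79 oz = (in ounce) 10.79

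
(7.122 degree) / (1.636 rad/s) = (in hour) 2.111e-05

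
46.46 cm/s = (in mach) 0.001364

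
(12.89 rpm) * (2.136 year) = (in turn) 1.447e+07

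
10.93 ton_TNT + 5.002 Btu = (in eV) 2.854e+29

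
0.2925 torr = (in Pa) 39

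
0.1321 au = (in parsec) 6.404e-07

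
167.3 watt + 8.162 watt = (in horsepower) 0.2353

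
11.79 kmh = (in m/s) 3.275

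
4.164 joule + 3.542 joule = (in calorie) 1.842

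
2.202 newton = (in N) 2.202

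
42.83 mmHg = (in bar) 0.0571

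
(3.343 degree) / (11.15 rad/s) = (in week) 8.652e-09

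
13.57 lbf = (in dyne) 6.036e+06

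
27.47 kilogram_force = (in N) 269.4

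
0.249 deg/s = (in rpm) 0.0415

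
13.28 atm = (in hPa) 1.346e+04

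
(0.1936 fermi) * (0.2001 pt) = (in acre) 3.377e-24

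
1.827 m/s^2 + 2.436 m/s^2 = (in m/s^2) 4.263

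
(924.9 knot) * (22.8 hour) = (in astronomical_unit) 0.0002611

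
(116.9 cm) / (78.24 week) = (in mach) 7.255e-11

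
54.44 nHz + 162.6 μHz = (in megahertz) 1.627e-10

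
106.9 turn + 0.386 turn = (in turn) 107.3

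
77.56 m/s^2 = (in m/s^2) 77.56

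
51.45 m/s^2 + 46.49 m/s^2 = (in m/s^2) 97.94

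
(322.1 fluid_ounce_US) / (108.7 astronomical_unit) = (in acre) 1.448e-19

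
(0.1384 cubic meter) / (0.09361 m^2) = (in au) 9.883e-12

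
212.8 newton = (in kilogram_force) 21.7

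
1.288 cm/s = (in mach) 3.783e-05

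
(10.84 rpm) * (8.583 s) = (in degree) 558.2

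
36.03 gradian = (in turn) 0.09008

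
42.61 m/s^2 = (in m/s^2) 42.61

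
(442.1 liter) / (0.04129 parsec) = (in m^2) 3.47e-16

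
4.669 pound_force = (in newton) 20.77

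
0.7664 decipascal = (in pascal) 0.07664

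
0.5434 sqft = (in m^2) 0.05048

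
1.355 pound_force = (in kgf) 0.6146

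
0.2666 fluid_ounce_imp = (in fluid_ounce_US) 0.2561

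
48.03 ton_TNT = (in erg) 2.01e+18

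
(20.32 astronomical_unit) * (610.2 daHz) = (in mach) 5.448e+13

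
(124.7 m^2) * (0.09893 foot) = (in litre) 3760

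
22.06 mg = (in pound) 4.863e-05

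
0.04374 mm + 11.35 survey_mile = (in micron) 1.827e+10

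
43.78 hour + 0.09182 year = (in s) 3.053e+06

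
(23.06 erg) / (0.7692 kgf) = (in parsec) 9.907e-24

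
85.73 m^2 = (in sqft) 922.8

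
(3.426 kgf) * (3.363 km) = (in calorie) 2.7e+04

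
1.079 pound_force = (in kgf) 0.4894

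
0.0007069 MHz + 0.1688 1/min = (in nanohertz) 7.069e+11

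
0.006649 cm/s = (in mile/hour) 0.0001487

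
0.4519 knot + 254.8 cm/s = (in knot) 5.405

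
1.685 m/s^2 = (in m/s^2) 1.685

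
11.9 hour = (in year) 0.001358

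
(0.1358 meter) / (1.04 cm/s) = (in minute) 0.2176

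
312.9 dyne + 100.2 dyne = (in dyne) 413.1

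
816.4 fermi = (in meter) 8.164e-13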